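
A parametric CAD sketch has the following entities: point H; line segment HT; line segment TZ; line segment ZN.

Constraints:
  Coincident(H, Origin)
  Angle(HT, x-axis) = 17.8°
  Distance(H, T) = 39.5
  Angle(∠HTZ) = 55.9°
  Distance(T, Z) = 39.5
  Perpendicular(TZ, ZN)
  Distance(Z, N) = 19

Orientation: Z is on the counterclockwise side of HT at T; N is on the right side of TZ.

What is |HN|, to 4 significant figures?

54.54

H is at the origin; HT runs at 17.8° with length 39.5, so T = 39.5·(cos 17.8°, sin 17.8°) = (37.61, 12.07). ∠HTZ = 55.9°, so TZ runs at 17.8° + (180° − 55.9°) = 141.9° from the x-axis; with |TZ| = 39.5, Z = T + 39.5·(cos 141.9°, sin 141.9°) = (6.525, 36.45). TZ ⟂ ZN; with |ZN| = 19.0 on the right of TZ, N = Z + 19.0·(0.6170, 0.7869) = (18.25, 51.40). Then |HN| = |N − H| = 54.54.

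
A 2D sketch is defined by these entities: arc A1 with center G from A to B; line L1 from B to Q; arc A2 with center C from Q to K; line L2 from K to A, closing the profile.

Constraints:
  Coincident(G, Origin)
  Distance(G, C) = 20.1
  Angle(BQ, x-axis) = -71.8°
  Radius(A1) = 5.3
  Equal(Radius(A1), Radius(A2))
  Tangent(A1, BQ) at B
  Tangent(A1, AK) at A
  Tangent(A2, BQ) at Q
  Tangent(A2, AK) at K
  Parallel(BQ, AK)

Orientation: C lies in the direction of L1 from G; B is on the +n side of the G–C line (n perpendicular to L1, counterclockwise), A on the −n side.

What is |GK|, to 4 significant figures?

20.79

The slot axis is L1's direction at -71.8°, so u = (cos -71.8°, sin -71.8°) = (0.3123, -0.9500) and n = (−sin -71.8°, cos -71.8°) = (0.9500, 0.3123). G is at the origin and C lies 20.1 along u from G, so C = 20.1·u = (6.278, -19.09). Tangency of A1 to both parallel lines with radius 5.3 puts B and A at G ± 5.3·n: B = (5.035, 1.655), A = (-5.035, -1.655). Equal radii place Q and K the same way about C: Q = C + 5.3·n = (11.31, -17.44), K = C − 5.3·n = (1.243, -20.75). Then |GK| = |K − G| = 20.79.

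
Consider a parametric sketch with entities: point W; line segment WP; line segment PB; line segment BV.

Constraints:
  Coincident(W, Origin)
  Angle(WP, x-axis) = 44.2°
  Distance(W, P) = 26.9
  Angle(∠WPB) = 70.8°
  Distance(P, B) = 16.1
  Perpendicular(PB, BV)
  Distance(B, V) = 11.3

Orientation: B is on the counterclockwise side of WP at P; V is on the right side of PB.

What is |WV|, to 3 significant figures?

37.4

W is at the origin; WP runs at 44.2° with length 26.9, so P = 26.9·(cos 44.2°, sin 44.2°) = (19.3, 18.8). ∠WPB = 70.8°, so PB runs at 44.2° + (180° − 70.8°) = 153° from the x-axis; with |PB| = 16.1, B = P + 16.1·(cos 153°, sin 153°) = (4.89, 26.0). The perpendicularity gives BV at right angles to PB; with |BV| = 11.3 on the right of PB, V = B + 11.3·(0.448, 0.894) = (9.95, 36.1). Then |WV| = |V − W| = 37.4.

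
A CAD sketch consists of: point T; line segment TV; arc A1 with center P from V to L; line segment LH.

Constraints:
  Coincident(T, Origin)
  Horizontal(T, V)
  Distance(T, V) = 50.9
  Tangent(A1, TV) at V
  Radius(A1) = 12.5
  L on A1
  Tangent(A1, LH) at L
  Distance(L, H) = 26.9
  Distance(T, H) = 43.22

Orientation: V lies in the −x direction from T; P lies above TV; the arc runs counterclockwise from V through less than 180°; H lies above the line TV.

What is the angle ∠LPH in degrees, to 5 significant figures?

65.076°

Checks: T.y = 0.00, V.y = 0.00 ✓; |PL| = 12.50 ✓; ∠(PL, LH) = 90.00° ✓; |LH| = 26.90 ✓; |TH| = 43.22 ✓.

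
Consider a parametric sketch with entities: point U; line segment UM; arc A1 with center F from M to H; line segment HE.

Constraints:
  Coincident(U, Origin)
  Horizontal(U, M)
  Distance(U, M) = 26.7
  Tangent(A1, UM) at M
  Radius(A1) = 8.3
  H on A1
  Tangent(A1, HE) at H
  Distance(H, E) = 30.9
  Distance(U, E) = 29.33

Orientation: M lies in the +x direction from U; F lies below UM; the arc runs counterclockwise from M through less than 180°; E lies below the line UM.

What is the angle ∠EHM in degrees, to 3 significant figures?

152°

Checks: U.y = 0.00, M.y = 0.00 ✓; |FH| = 8.300 ✓; ∠(FH, HE) = 90.00° ✓; |HE| = 30.90 ✓; |UE| = 29.33 ✓.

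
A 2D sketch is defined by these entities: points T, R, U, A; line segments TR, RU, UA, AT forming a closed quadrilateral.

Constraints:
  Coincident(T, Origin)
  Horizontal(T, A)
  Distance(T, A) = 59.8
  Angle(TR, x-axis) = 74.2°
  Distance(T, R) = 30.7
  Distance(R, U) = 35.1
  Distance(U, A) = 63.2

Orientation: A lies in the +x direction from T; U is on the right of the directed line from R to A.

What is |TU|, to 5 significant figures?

4.8590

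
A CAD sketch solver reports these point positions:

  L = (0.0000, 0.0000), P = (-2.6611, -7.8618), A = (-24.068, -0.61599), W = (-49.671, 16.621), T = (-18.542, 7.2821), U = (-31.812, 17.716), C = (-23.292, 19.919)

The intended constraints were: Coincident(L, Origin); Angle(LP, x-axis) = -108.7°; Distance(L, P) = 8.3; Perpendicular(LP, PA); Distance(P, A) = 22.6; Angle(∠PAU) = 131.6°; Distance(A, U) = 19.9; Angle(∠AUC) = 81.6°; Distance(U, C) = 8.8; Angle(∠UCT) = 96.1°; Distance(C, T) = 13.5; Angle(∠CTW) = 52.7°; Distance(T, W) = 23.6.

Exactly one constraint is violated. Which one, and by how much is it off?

Distance(T, W) = 23.6 — off by 8.90.

L = (0.00, 0.00) ✓; LP at -108.7° ✓; |LP| = 8.300 ✓; ∠(LP, PA) = 90.00° ✓; |PA| = 22.60 ✓; ∠PAU = 131.6° ✓; |AU| = 19.90 ✓; ∠AUC = 81.60° ✓; |UC| = 8.800 ✓; ∠UCT = 96.10° ✓; |CT| = 13.50 ✓; ∠CTW = 52.70° ✓; |TW| = 32.50 ✗.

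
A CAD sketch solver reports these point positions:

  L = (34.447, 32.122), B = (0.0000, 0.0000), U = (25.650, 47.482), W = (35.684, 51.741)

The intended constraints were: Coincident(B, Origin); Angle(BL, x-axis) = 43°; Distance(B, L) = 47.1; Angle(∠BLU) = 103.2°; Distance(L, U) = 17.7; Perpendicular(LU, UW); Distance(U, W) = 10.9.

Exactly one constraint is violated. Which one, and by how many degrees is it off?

Perpendicular(LU, UW) — off by 6.80°.

B = (0.00, 0.00) ✓; BL at 43.00° ✓; |BL| = 47.10 ✓; ∠BLU = 103.2° ✓; |LU| = 17.70 ✓; ∠(LU, UW) = 96.80° ✗; |UW| = 10.90 ✓.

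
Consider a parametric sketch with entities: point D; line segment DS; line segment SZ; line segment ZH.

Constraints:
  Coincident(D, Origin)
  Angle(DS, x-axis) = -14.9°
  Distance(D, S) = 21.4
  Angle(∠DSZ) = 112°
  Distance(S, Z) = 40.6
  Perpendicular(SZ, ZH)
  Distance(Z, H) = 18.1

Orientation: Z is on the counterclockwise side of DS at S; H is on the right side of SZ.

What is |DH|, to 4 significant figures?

61.67

∠DSZ = 112.0°, so SZ runs at -14.9° + (180° − 112.0°) = 53.10° from the x-axis; with |SZ| = 40.6, Z = S + 40.6·(cos 53.10°, sin 53.10°) = (45.06, 26.96). SZ is perpendicular to ZH; with |ZH| = 18.1 on the right of SZ, H = Z + 18.1·(0.7997, -0.6004) = (59.53, 16.10). Then |DH| = |H − D| = 61.67.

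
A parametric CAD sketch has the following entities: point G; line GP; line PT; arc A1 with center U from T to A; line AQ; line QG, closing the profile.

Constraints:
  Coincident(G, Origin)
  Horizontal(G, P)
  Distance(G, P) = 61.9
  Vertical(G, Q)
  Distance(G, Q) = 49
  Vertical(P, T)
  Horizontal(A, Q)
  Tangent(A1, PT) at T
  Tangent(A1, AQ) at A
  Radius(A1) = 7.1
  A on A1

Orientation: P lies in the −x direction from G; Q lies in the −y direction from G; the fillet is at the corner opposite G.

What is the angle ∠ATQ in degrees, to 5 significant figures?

38.457°

G is at the origin; G and P share the same y with |GP| = 61.9 and P on the −x side, so P = (-61.900, 0.0000). G and Q share the same x with |GQ| = 49.0 and Q on the −y side, so Q = (0.0000, -49.000). The virtual corner opposite G is at (-61.900, -49.000). A1 meets PT tangentially, so UT is at right angles to PT and the tangent condition forces UA to be normal to AQ, with radius 7.1, so the center U sits 7.1 in from both sides at U = (-54.800, -41.900). That places the tangent points at T = (-61.900, -41.900) on PT and A = (-54.800, -49.000) on AQ. Then cos ∠ATQ = TA·TQ / (|TA||TQ|), giving 38.457°.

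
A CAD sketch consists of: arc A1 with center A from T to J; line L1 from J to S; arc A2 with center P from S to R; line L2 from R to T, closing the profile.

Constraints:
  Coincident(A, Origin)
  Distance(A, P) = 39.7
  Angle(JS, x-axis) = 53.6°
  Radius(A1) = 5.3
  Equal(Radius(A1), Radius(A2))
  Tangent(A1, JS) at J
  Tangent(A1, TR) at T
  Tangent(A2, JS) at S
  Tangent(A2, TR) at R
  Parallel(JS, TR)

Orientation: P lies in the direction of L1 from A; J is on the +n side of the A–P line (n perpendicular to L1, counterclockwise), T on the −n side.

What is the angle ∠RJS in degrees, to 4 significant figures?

14.95°

The slot axis is L1's direction at 53.6°, so u = (cos 53.6°, sin 53.6°) = (0.5934, 0.8049) and n = (−sin 53.6°, cos 53.6°) = (-0.8049, 0.5934). A is at the origin and P lies 39.7 along u from A, so P = 39.7·u = (23.56, 31.95). Tangency of A1 to both parallel lines with radius 5.3 puts J and T at A ± 5.3·n: J = (-4.266, 3.145), T = (4.266, -3.145). Equal radii place S and R the same way about P: S = P + 5.3·n = (19.29, 35.10), R = P − 5.3·n = (27.82, 28.81). Then cos ∠RJS = JR·JS / (|JR||JS|), giving 14.95°.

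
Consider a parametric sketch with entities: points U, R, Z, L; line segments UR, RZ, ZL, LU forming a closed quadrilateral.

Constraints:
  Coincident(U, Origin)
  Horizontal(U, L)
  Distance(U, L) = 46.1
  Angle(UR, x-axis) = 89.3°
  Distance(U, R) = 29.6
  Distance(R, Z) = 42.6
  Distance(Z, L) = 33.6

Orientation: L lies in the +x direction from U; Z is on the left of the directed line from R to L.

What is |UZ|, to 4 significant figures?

54.30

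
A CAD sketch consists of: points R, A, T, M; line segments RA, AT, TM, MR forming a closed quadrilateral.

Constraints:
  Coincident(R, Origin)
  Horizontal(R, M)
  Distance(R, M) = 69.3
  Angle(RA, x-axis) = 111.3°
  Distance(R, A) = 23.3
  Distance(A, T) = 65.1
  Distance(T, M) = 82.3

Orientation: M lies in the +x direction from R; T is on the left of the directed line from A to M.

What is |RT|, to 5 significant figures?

79.598

R is at the origin; RM is horizontal with |RM| = 69.3 and M in +x, so M = (69.3, 0). RA runs at 111.3° with |RA| = 23.3, so A = (-8.4638, 21.708). T is determined by |AT| = 65.1 and |TM| = 82.3 together: it lies at the intersection of circle(A, 65.1) and circle(M, 82.3). With |AM| = 80.737, the foot of the radical line on AM is 24.668 from A and the perpendicular offset is √(65.1² − 24.668²) = 60.245. Taking the left-of-AM solution: T = (31.494, 73.103).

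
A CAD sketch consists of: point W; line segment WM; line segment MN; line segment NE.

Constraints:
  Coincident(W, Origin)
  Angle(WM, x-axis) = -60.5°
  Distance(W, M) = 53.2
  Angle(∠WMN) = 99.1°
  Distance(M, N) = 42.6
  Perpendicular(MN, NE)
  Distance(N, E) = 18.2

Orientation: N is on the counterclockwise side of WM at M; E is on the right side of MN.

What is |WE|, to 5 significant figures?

87.208

W is at the origin; WM runs at -60.5° with length 53.2, so M = 53.2·(cos -60.5°, sin -60.5°) = (26.197, -46.303). ∠WMN = 99.1°, so MN runs at -60.5° + (180° − 99.1°) = 20.400° from the x-axis; with |MN| = 42.6, N = M + 42.6·(cos 20.400°, sin 20.400°) = (66.125, -31.454). MN ⟂ NE; with |NE| = 18.2 on the right of MN, E = N + 18.2·(0.34857, -0.93728) = (72.469, -48.512). Then |WE| = |E − W| = 87.208.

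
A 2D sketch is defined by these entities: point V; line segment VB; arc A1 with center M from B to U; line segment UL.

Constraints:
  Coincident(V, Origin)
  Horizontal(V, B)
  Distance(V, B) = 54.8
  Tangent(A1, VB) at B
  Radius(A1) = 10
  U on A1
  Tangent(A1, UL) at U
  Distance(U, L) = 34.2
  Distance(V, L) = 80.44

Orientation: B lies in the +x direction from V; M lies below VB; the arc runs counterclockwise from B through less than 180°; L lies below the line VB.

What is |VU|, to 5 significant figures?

49.603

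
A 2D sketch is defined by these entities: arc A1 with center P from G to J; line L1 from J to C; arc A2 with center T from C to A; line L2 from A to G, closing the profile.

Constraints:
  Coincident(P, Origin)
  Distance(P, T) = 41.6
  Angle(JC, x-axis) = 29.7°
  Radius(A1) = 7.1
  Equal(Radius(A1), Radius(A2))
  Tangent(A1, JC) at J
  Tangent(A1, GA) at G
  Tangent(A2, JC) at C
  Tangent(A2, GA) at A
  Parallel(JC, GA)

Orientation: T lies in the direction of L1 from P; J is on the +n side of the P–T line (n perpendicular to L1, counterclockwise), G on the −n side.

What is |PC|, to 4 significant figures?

42.20

Tangency of A1 to both parallel lines with radius 7.1 puts J and G at P ± 7.1·n: J = (-3.518, 6.167), G = (3.518, -6.167). Equal radii place C and A the same way about T: C = T + 7.1·n = (32.62, 26.78), A = T − 7.1·n = (39.65, 14.44). Then |PC| = |C − P| = 42.20.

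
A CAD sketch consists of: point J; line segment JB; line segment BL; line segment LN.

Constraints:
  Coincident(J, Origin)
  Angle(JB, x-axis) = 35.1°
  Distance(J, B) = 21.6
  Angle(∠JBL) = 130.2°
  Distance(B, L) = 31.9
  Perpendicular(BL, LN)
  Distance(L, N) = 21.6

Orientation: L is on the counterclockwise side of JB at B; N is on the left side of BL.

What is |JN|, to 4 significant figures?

46.12

∠JBL = 130.2°, so BL runs at 35.1° + (180° − 130.2°) = 84.90° from the x-axis; with |BL| = 31.9, L = B + 31.9·(cos 84.90°, sin 84.90°) = (20.51, 44.19). BL ⟂ LN; with |LN| = 21.6 on the left of BL, N = L + 21.6·(-0.9960, 0.08889) = (-1.007, 46.11). Then |JN| = |N − J| = 46.12.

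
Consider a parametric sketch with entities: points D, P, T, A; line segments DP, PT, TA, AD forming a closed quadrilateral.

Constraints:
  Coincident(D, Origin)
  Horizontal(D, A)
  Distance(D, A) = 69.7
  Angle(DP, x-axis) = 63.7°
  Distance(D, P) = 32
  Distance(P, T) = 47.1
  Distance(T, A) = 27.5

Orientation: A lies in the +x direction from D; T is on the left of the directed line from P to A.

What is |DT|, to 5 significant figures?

66.565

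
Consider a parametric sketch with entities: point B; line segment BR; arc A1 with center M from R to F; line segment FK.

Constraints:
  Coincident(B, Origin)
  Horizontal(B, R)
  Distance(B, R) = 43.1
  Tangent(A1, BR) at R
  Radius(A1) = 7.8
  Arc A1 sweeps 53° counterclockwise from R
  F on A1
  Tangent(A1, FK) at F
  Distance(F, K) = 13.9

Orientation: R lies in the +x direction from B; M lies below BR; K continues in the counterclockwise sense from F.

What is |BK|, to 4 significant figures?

31.85

On A1, R sits at bearing 90° from M; a 53° counterclockwise sweep puts F at bearing 143°, so F = M + 7.8·(cos 143°, sin 143°) = (36.87, -3.106). A1 meets FK tangentially, so MF is at right angles to FK, so FK runs along (−sin 143°, cos 143°); with |FK| = 13.9, K = (28.51, -14.21). Then |BK| = |K − B| = 31.85.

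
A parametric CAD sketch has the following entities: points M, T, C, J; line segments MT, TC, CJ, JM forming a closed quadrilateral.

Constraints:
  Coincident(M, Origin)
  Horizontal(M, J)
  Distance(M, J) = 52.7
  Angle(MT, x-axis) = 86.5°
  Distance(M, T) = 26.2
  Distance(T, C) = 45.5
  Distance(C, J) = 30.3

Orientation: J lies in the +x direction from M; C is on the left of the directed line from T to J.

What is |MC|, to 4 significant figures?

55.59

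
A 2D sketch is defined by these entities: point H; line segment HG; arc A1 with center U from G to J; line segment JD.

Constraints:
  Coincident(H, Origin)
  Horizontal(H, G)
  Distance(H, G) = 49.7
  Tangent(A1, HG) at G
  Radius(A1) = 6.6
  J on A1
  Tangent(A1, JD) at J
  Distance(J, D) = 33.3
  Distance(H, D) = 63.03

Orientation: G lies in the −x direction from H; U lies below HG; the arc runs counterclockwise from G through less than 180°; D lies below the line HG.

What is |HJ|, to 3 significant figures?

56.7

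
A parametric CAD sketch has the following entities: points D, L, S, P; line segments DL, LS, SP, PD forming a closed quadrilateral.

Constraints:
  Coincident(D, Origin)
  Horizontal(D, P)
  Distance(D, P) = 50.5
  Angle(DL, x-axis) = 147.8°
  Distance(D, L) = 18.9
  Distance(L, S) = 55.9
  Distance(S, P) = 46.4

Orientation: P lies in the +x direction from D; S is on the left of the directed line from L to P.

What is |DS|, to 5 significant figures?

51.420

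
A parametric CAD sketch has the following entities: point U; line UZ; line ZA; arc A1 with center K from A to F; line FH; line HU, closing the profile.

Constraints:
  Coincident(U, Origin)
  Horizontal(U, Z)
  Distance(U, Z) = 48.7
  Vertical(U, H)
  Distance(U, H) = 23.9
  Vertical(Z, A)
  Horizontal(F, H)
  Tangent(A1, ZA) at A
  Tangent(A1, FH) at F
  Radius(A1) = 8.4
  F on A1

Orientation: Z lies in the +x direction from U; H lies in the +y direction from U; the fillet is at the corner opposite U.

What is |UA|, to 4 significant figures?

51.11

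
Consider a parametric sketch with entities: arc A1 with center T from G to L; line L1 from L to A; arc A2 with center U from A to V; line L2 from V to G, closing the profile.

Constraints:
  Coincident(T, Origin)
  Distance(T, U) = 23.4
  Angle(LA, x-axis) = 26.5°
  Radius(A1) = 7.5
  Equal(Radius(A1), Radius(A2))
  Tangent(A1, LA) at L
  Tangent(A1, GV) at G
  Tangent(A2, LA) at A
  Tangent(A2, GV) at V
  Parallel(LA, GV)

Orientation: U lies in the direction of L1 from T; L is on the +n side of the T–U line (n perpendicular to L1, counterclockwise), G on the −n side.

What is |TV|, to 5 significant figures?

24.573

The slot axis is L1's direction at 26.5°, so u = (cos 26.5°, sin 26.5°) = (0.89493, 0.44620) and n = (−sin 26.5°, cos 26.5°) = (-0.44620, 0.89493). T is at the origin and U lies 23.4 along u from T, so U = 23.4·u = (20.941, 10.441). Tangency of A1 to both parallel lines with radius 7.5 puts L and G at T ± 7.5·n: L = (-3.3465, 6.7120), G = (3.3465, -6.7120). Equal radii place A and V the same way about U: A = U + 7.5·n = (17.595, 17.153), V = U − 7.5·n = (24.288, 3.7290). Then |TV| = |V − T| = 24.573.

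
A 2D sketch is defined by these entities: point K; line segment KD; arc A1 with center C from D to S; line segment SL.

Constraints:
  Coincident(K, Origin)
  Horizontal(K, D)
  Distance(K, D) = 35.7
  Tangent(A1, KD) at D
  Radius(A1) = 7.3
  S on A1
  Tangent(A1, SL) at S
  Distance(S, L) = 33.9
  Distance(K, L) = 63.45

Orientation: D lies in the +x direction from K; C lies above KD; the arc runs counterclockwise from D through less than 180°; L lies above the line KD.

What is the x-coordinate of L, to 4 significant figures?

50.21

Checks: |CS| = 7.300 ✓; ∠(CS, SL) = 90.00° ✓; |SL| = 33.90 ✓; |KL| = 63.45 ✓.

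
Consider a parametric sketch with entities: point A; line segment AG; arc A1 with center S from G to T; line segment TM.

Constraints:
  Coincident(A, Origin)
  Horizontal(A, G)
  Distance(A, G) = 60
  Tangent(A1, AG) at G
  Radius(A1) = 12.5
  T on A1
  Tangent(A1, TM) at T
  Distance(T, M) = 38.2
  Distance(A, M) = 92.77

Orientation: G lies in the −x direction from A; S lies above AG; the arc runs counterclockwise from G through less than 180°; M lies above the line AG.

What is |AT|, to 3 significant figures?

55.9

Checks: ∠(SG, GA) = 90.00° ✓; |ST| = 12.50 ✓; ∠(ST, TM) = 90.00° ✓; |TM| = 38.20 ✓; |AM| = 92.77 ✓.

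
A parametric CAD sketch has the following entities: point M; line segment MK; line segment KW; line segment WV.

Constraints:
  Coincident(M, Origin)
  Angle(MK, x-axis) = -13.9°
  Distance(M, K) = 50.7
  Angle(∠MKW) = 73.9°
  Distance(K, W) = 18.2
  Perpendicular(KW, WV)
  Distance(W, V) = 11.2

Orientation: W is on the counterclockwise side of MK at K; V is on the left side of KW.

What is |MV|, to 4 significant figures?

37.74

M is at the origin; MK runs at -13.9° with length 50.7, so K = 50.7·(cos -13.9°, sin -13.9°) = (49.22, -12.18). ∠MKW = 73.9°, so KW runs at -13.9° + (180° − 73.9°) = 92.20° from the x-axis; with |KW| = 18.2, W = K + 18.2·(cos 92.20°, sin 92.20°) = (48.52, 6.007). The perpendicularity gives WV at right angles to KW; with |WV| = 11.2 on the left of KW, V = W + 11.2·(-0.9993, -0.03839) = (37.32, 5.577). Then |MV| = |V − M| = 37.74.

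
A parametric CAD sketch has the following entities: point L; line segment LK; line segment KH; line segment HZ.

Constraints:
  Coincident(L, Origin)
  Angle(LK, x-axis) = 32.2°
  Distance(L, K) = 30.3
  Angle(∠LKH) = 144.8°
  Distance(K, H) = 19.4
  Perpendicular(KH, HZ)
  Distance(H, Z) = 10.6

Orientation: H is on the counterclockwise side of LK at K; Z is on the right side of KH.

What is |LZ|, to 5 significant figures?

52.324

∠LKH = 144.8°, so KH runs at 32.2° + (180° − 144.8°) = 67.400° from the x-axis; with |KH| = 19.4, H = K + 19.4·(cos 67.400°, sin 67.400°) = (33.095, 34.056). The perpendicularity gives HZ at right angles to KH; with |HZ| = 10.6 on the right of KH, Z = H + 10.6·(0.92321, -0.38430) = (42.881, 29.983). Then |LZ| = |Z − L| = 52.324.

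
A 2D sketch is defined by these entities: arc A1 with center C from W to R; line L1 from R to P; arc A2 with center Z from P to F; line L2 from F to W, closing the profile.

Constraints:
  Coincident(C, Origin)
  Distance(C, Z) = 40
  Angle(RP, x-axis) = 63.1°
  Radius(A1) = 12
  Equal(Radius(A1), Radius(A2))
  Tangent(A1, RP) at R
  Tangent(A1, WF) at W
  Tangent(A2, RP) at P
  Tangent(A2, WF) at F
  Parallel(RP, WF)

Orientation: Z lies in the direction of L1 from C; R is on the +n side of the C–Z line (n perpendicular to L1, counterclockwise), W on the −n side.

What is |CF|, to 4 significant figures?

41.76

The slot axis is L1's direction at 63.1°, so u = (cos 63.1°, sin 63.1°) = (0.4524, 0.8918) and n = (−sin 63.1°, cos 63.1°) = (-0.8918, 0.4524). C is at the origin and Z lies 40.0 along u from C, so Z = 40.0·u = (18.10, 35.67). Tangency of A1 to both parallel lines with radius 12.0 puts R and W at C ± 12.0·n: R = (-10.70, 5.429), W = (10.70, -5.429). Equal radii place P and F the same way about Z: P = Z + 12.0·n = (7.396, 41.10), F = Z − 12.0·n = (28.80, 30.24). Then |CF| = |F − C| = 41.76.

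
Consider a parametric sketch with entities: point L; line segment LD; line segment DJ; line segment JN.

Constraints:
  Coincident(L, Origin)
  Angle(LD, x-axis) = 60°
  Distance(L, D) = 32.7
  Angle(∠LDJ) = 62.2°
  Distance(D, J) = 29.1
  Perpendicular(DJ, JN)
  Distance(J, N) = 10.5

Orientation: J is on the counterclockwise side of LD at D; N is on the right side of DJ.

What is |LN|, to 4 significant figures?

41.79

∠LDJ = 62.2°, so DJ runs at 60.0° + (180° − 62.2°) = 177.8° from the x-axis; with |DJ| = 29.1, J = D + 29.1·(cos 177.8°, sin 177.8°) = (-12.73, 29.44). DJ ⟂ JN; with |JN| = 10.5 on the right of DJ, N = J + 10.5·(0.03839, 0.9993) = (-12.33, 39.93). Then |LN| = |N − L| = 41.79.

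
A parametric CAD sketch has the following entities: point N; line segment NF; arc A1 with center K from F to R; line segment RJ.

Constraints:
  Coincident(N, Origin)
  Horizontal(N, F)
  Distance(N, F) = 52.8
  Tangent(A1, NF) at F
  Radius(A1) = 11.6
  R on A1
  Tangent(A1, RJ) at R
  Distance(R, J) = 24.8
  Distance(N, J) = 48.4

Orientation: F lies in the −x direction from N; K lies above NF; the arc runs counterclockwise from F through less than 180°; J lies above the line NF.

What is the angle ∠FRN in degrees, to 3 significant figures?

130°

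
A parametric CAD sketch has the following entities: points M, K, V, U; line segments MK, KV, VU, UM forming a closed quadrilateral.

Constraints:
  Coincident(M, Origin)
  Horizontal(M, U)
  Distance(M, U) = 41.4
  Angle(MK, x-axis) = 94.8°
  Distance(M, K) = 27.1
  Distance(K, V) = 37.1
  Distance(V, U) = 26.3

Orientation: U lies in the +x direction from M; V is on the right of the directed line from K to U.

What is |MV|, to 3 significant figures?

16.6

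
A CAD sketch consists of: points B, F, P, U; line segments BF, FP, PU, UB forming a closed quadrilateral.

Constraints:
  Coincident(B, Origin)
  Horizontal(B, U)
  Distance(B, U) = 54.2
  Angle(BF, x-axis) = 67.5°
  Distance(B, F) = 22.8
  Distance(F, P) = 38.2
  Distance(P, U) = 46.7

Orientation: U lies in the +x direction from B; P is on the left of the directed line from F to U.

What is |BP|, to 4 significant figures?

59.03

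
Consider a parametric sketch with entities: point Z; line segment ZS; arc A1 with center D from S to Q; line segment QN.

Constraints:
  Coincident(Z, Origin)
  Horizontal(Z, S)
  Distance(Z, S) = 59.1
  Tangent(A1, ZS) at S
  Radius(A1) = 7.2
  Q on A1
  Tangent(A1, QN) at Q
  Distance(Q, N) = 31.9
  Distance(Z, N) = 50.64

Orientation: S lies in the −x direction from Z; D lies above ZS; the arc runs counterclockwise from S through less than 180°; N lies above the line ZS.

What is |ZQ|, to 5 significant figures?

52.783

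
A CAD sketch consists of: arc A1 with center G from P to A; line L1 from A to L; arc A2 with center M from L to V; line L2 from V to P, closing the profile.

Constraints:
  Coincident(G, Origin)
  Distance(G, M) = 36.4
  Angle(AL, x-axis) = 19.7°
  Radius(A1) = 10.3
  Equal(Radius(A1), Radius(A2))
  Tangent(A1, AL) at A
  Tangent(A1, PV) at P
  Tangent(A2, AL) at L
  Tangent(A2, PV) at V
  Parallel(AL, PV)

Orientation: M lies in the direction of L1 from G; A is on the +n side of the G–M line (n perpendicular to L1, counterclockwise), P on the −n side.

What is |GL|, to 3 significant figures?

37.8

The slot axis is L1's direction at 19.7°, so u = (cos 19.7°, sin 19.7°) = (0.941, 0.337) and n = (−sin 19.7°, cos 19.7°) = (-0.337, 0.941). G is at the origin and M lies 36.4 along u from G, so M = 36.4·u = (34.3, 12.3). Tangency of A1 to both parallel lines with radius 10.3 puts A and P at G ± 10.3·n: A = (-3.47, 9.70), P = (3.47, -9.70). Equal radii place L and V the same way about M: L = M + 10.3·n = (30.8, 22.0), V = M − 10.3·n = (37.7, 2.57). Then |GL| = |L − G| = 37.8.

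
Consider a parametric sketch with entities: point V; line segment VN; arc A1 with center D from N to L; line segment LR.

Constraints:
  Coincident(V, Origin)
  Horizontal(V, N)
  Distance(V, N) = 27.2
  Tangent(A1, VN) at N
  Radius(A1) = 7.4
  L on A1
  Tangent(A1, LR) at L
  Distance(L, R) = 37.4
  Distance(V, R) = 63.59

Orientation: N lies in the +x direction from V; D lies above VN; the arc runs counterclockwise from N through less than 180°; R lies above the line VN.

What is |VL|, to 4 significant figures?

33.79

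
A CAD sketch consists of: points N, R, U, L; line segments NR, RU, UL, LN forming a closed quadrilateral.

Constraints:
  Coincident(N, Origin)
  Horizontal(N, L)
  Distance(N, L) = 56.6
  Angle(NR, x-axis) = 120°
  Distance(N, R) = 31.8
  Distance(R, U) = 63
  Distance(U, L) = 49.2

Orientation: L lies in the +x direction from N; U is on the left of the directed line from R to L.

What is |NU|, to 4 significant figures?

64.66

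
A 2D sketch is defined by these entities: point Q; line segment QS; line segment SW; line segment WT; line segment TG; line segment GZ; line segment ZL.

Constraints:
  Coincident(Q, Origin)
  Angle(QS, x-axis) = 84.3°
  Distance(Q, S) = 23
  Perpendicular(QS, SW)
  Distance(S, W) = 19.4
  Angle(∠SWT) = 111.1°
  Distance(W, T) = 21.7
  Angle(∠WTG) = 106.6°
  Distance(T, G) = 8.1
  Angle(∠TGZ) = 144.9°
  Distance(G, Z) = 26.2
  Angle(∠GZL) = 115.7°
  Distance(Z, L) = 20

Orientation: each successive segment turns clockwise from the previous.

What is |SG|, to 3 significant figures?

32.7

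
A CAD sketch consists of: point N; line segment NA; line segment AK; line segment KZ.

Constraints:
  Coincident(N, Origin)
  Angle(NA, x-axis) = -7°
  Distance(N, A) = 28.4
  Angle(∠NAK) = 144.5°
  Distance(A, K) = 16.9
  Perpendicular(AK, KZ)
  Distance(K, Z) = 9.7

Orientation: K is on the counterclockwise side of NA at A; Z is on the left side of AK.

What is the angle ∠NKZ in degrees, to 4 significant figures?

67.60°

N is at the origin; NA runs at -7.0° with length 28.4, so A = 28.4·(cos -7.0°, sin -7.0°) = (28.19, -3.461). ∠NAK = 144.5°, so AK runs at -7.0° + (180° − 144.5°) = 28.50° from the x-axis; with |AK| = 16.9, K = A + 16.9·(cos 28.50°, sin 28.50°) = (43.04, 4.603). AK ⟂ KZ; with |KZ| = 9.7 on the left of AK, Z = K + 9.7·(-0.4772, 0.8788) = (38.41, 13.13). Then cos ∠NKZ = KN·KZ / (|KN||KZ|), giving 67.60°.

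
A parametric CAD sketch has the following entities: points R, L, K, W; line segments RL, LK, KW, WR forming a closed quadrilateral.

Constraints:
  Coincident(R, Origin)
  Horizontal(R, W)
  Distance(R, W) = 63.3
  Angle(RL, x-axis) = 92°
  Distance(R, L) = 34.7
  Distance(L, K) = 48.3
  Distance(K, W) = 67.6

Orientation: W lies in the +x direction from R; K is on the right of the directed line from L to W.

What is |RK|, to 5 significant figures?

13.901

Checks: |LK| = 48.30 ✓; |KW| = 67.60 ✓.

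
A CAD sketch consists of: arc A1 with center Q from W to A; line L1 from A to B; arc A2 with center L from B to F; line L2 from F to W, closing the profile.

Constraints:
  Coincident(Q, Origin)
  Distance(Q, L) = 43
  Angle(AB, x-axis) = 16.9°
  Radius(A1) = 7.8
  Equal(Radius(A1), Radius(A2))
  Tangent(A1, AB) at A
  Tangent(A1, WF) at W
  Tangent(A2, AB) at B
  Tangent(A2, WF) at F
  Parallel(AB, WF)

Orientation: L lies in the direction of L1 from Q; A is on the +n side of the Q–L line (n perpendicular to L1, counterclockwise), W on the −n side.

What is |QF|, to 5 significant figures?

43.702

The slot axis is L1's direction at 16.9°, so u = (cos 16.9°, sin 16.9°) = (0.95681, 0.29070) and n = (−sin 16.9°, cos 16.9°) = (-0.29070, 0.95681). Q is at the origin and L lies 43.0 along u from Q, so L = 43.0·u = (41.143, 12.500). Tangency of A1 to both parallel lines with radius 7.8 puts A and W at Q ± 7.8·n: A = (-2.2675, 7.4631), W = (2.2675, -7.4631). Equal radii place B and F the same way about L: B = L + 7.8·n = (38.876, 19.963), F = L − 7.8·n = (43.410, 5.0370). Then |QF| = |F − Q| = 43.702.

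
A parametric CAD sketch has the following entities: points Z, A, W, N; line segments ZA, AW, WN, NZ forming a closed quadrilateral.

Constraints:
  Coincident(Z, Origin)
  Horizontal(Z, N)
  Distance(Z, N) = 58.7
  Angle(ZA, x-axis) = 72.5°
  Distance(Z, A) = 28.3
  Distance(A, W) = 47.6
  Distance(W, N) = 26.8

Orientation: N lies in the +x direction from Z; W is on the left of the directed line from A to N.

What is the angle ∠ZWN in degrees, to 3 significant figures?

70.1°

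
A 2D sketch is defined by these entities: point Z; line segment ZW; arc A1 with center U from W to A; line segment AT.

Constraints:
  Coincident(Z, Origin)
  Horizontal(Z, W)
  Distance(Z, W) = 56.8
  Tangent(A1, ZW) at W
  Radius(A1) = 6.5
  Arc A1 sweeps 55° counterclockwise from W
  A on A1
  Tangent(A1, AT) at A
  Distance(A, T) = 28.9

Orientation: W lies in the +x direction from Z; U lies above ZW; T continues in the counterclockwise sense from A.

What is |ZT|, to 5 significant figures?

83.025

Z is at the origin; Z and W share the same y with |ZW| = 56.8 and W on the +x side, so W = (56.800, 0.0000). A1 meets ZW tangentially, so UW is at right angles to ZW, so U = W + (0, 6.5) = (56.800, 6.5000). On A1, W sits at bearing -90° from U; a 55° counterclockwise sweep puts A at bearing -35°, so A = U + 6.5·(cos -35°, sin -35°) = (62.124, 2.7718). Since A1 is tangent to AT there, UA ⟂ AT, so AT runs along (−sin -35°, cos -35°); with |AT| = 28.9, T = (78.701, 26.445). Then |ZT| = |T − Z| = 83.025.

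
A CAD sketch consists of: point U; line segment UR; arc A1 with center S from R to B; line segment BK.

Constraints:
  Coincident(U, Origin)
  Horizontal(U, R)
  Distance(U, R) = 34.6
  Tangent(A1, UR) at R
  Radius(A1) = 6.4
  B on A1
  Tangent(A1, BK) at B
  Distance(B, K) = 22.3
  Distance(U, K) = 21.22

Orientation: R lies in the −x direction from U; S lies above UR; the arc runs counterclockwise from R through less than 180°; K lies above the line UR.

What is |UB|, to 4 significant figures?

30.42

Checks: |SB| = 6.400 ✓; ∠(SB, BK) = 90.00° ✓; |BK| = 22.30 ✓; |UK| = 21.22 ✓.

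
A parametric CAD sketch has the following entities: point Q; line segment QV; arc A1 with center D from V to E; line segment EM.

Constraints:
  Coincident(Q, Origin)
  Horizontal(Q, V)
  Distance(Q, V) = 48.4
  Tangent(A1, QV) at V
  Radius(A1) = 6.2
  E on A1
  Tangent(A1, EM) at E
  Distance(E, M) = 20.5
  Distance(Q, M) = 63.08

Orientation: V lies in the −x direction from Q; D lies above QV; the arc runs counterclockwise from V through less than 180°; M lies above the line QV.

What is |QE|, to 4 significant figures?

45.05

Q is at the origin; QV is horizontal with |QV| = 48.4 and V on the −x side, so V = (-48.40, 0.000). A1 meets QV tangentially, so DV is at right angles to QV, so D = V + (0, 6.2) = (-48.40, 6.200). Since DE ⟂ EM (tangency), |DM| = √(6.2² + 20.5²) = 21.42 regardless of where E sits on A1. So M lies on both circle(Q, 63.08) and circle(D, 21.42); the above-QV intersection is M = (-57.70, 25.49). E is the foot of the tangent from M: E = (-43.83, 10.39).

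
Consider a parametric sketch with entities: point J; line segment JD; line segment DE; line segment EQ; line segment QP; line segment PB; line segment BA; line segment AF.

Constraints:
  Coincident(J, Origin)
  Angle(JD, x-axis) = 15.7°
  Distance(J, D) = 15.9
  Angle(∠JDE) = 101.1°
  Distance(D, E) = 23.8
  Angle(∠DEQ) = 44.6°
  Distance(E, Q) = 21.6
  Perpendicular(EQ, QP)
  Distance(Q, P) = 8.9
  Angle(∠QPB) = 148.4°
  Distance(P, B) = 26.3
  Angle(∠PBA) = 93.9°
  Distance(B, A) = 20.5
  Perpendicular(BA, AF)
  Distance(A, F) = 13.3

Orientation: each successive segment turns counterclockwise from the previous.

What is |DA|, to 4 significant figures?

27.74

∠QPB = 148.4° gives PB at -8.400° from the x-axis; with |PB| = 26.3, B = (32.35, 1.917). ∠PBA = 93.9° gives BA at 77.70° from the x-axis; with |BA| = 20.5, A = (36.72, 21.95). Then |DA| = |A − D| = 27.74.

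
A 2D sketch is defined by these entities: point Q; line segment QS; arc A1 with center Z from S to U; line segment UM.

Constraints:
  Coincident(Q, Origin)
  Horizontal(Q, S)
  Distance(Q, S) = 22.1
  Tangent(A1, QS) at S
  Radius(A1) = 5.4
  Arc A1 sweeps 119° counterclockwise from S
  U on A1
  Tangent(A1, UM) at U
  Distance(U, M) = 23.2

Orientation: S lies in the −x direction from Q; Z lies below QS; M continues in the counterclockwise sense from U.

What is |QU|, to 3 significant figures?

28.0

Q is at the origin; QS is horizontal with |QS| = 22.1 and S on the −x side, so S = (-22.1, 0.00). Tangency of A1 to QS means the radius ZS is perpendicular to QS, so Z = S + (0, -5.4) = (-22.1, -5.40). On A1, S sits at bearing 90° from Z; a 119° counterclockwise sweep puts U at bearing 209°, so U = Z + 5.4·(cos 209°, sin 209°) = (-26.8, -8.02). Then |QU| = |U − Q| = 28.0.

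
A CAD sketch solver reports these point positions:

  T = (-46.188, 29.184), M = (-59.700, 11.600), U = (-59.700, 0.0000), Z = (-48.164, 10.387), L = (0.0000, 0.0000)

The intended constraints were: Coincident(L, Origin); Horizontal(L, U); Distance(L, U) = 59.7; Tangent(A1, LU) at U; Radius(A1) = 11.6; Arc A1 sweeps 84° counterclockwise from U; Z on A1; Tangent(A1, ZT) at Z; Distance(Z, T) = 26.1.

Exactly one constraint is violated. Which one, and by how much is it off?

Distance(Z, T) = 26.1 — off by 7.20.

L = (0.00, 0.00) ✓; L.y = 0.00, U.y = 0.00 ✓; |LU| = 59.70 ✓; ∠(MU, UL) = 90.00° ✓; |MU| = 11.60 ✓; bearing(M→Z) − bearing(M→U) = 84.00° ✓; |MZ| = 11.60 ✓; ∠(MZ, ZT) = 90.00° ✓; |ZT| = 18.90 ✗.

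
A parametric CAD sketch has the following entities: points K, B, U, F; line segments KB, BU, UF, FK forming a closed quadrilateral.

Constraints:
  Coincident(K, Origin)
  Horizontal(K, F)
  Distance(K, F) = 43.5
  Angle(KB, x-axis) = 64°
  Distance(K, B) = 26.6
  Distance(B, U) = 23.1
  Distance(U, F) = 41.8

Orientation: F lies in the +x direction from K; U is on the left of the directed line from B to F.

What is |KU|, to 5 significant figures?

48.745

Checks: |BU| = 23.10 ✓; |UF| = 41.80 ✓.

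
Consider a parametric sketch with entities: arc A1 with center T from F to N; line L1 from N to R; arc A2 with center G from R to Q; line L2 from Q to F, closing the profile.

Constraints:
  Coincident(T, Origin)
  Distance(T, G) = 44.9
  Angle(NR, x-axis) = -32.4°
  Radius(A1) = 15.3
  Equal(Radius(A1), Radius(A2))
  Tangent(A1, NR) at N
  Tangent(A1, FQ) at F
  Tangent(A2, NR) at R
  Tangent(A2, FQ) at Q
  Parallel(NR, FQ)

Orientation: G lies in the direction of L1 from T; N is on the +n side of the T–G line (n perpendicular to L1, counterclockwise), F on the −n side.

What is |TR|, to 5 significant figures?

47.435

The slot axis is L1's direction at -32.4°, so u = (cos -32.4°, sin -32.4°) = (0.84433, -0.53583) and n = (−sin -32.4°, cos -32.4°) = (0.53583, 0.84433). T is at the origin and G lies 44.9 along u from T, so G = 44.9·u = (37.910, -24.059). Tangency of A1 to both parallel lines with radius 15.3 puts N and F at T ± 15.3·n: N = (8.1981, 12.918), F = (-8.1981, -12.918). Equal radii place R and Q the same way about G: R = G + 15.3·n = (46.108, -11.140), Q = G − 15.3·n = (29.712, -36.977). Then |TR| = |R − T| = 47.435.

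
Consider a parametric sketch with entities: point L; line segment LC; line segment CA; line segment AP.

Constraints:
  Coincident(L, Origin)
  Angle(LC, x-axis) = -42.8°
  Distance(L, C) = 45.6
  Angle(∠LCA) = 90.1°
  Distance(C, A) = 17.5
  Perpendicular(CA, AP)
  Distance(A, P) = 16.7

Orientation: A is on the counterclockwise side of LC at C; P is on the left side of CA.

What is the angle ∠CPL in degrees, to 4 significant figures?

102.3°

L is at the origin; LC runs at -42.8° with length 45.6, so C = 45.6·(cos -42.8°, sin -42.8°) = (33.46, -30.98). ∠LCA = 90.1°, so CA runs at -42.8° + (180° − 90.1°) = 47.10° from the x-axis; with |CA| = 17.5, A = C + 17.5·(cos 47.10°, sin 47.10°) = (45.37, -18.16). CA ⟂ AP; with |AP| = 16.7 on the left of CA, P = A + 16.7·(-0.7325, 0.6807) = (33.14, -6.795). Then cos ∠CPL = PC·PL / (|PC||PL|), giving 102.3°.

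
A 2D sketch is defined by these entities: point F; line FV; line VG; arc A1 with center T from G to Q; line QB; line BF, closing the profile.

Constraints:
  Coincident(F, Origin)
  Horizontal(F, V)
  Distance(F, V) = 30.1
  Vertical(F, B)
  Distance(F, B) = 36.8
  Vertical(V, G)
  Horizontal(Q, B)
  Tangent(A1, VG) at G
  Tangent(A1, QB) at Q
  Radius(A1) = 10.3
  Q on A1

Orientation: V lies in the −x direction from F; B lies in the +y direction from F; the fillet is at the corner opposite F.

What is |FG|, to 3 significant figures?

40.1

F is at the origin; F and V share the same y with |FV| = 30.1 and V on the −x side, so V = (-30.1, 0.00). F and B share the same x with |FB| = 36.8 and B on the +y side, so B = (0.00, 36.8). The virtual corner opposite F is at (-30.1, 36.8). The tangent condition forces TG to be normal to VG and tangency of A1 to QB means the radius TQ is perpendicular to QB, with radius 10.3, so the center T sits 10.3 in from both sides at T = (-19.8, 26.5). That places the tangent points at G = (-30.1, 26.5) on VG and Q = (-19.8, 36.8) on QB. Then |FG| = |G − F| = 40.1.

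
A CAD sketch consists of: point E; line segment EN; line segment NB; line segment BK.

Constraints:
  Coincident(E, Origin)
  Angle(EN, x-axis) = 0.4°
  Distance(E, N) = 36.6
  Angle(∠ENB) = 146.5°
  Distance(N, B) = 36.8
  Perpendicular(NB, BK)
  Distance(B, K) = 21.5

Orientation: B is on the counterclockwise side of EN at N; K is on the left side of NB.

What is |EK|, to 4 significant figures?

67.33

E is at the origin; EN runs at 0.4° with length 36.6, so N = 36.6·(cos 0.4°, sin 0.4°) = (36.60, 0.2555). ∠ENB = 146.5°, so NB runs at 0.4° + (180° − 146.5°) = 33.90° from the x-axis; with |NB| = 36.8, B = N + 36.8·(cos 33.90°, sin 33.90°) = (67.14, 20.78). NB is perpendicular to BK; with |BK| = 21.5 on the left of NB, K = B + 21.5·(-0.5577, 0.8300) = (55.15, 38.63). Then |EK| = |K − E| = 67.33.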